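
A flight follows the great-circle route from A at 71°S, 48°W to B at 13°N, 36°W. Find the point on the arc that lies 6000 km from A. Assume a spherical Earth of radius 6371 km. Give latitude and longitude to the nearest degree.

Write both endpoints as unit vectors p₁, p₂ with components (cos φ cos λ, cos φ sin λ, sin φ).
The central angle between the endpoints is δ = arccos(p₁·p₂) ≈ 1.473 rad (84.4°). The total great-circle distance is δ·R ≈ 1.473 × 6371 ≈ 9385 km, so the target fraction is f = 6000/9385 ≈ 0.639.
Interpolate at f ≈ 0.639 with slerp weights a = sin((1−f)δ)/sin δ ≈ 0.509, b = sin(fδ)/sin δ ≈ 0.812.
p = a·p₁ + b·p₂ ≈ (0.751, -0.588, -0.299); φ = arcsin(p_z) ≈ -17.37°, λ = atan2(p_y, p_x) ≈ -38.07°.

≈ 17°S, 38°W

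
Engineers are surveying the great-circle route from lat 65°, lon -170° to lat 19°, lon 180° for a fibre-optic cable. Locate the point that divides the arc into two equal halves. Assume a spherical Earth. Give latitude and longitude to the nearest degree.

The haversine formula gives a central angle δ ≈ 0.811 rad (46.5°) between the endpoints.
Interpolate at f = 1/2 with slerp weights a = sin((1−f)δ)/sin δ ≈ 0.544, b = sin(fδ)/sin δ ≈ 0.544.
p = a·p₁ + b·p₂ ≈ (-0.741, -0.040, 0.670); φ = arcsin(p_z) ≈ 42.09°, λ = atan2(p_y, p_x) ≈ -176.92°.

≈ lat 42°, lon -177°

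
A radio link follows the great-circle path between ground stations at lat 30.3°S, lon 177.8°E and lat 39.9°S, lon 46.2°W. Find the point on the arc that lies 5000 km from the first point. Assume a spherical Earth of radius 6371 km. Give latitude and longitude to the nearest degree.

From cos δ = sin φ₁ sin φ₂ + cos φ₁ cos φ₂ cos Δλ, the central angle is δ ≈ 1.724 rad (98.8°). The total great-circle distance is δ·R ≈ 1.724 × 6371 ≈ 10985 km, so the target fraction is f = 5000/10985 ≈ 0.455.
Interpolate at f ≈ 0.455 with slerp weights a = sin((1−f)δ)/sin δ ≈ 0.817, b = sin(fδ)/sin δ ≈ 0.715.
p = a·p₁ + b·p₂ ≈ (-0.325, -0.369, -0.871); φ = arcsin(p_z) ≈ -60.55°, λ = atan2(p_y, p_x) ≈ -131.38°.

≈ lat 61°S, lon 131°W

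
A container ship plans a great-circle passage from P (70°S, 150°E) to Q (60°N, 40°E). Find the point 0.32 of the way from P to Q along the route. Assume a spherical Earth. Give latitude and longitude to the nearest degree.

≈ (34°S, 90°E)

Write both endpoints as unit vectors p₁, p₂ with components (cos φ cos λ, cos φ sin λ, sin φ).
The central angle between the endpoints is δ = arccos(p₁·p₂) ≈ 2.631 rad (150.7°).
Interpolate at f = 0.32 with slerp weights a = sin((1−f)δ)/sin δ ≈ 1.997, b = sin(fδ)/sin δ ≈ 1.525.
p = a·p₁ + b·p₂ ≈ (-0.007, 0.832, -0.555); φ = arcsin(p_z) ≈ -33.73°, λ = atan2(p_y, p_x) ≈ 90.49°.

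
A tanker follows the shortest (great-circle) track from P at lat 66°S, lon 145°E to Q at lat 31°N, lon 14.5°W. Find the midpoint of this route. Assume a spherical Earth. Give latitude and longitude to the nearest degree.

≈ lat 39°S, lon 2°E

The haversine formula gives a central angle δ ≈ 2.493 rad (142.9°) between the endpoints.
Interpolate at f = 1/2 with slerp weights a = sin((1−f)δ)/sin δ ≈ 1.570, b = sin(fδ)/sin δ ≈ 1.570.
p = a·p₁ + b·p₂ ≈ (0.780, 0.029, -0.626); φ = arcsin(p_z) ≈ -38.72°, λ = atan2(p_y, p_x) ≈ 2.15°.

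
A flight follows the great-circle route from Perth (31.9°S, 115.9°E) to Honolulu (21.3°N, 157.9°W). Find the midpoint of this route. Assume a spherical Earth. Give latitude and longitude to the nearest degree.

≈ 7°S, 161°E

From cos δ = sin φ₁ sin φ₂ + cos φ₁ cos φ₂ cos Δλ, the central angle is δ ≈ 1.711 rad (98.0°).
Interpolate at f = 1/2 with slerp weights a = sin((1−f)δ)/sin δ ≈ 0.762, b = sin(fδ)/sin δ ≈ 0.762.
p = a·p₁ + b·p₂ ≈ (-0.941, 0.315, -0.126); φ = arcsin(p_z) ≈ -7.23°, λ = atan2(p_y, p_x) ≈ 161.49°.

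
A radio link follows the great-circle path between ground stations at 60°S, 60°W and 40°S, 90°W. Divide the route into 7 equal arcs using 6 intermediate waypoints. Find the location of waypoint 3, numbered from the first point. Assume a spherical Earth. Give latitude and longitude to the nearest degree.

≈ 52°S, 76°W

The haversine formula gives a central angle δ ≈ 0.477 rad (27.3°) between the endpoints.
Interpolate at f = 3/7 with slerp weights a = sin((1−f)δ)/sin δ ≈ 0.586, b = sin(fδ)/sin δ ≈ 0.442.
p = a·p₁ + b·p₂ ≈ (0.147, -0.593, -0.792); φ = arcsin(p_z) ≈ -52.38°, λ = atan2(p_y, p_x) ≈ -76.11°.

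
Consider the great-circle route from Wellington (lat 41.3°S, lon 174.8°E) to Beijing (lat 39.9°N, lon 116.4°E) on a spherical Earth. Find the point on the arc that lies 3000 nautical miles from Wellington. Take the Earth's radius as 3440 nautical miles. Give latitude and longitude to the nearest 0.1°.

Write both endpoints as unit vectors p₁, p₂ with components (cos φ cos λ, cos φ sin λ, sin φ).
The central angle between the endpoints is δ = arccos(p₁·p₂) ≈ 1.692 rad (97.0°). The total great-circle distance is δ·R ≈ 1.692 × 3440 ≈ 5822 nmi, so the target fraction is f = 3000/5822 ≈ 0.515.
Interpolate at f ≈ 0.515 with slerp weights a = sin((1−f)δ)/sin δ ≈ 0.737, b = sin(fδ)/sin δ ≈ 0.771.
p = a·p₁ + b·p₂ ≈ (-0.814, 0.580, 0.008); φ = arcsin(p_z) ≈ 0.49°, λ = atan2(p_y, p_x) ≈ 144.53°.

≈ lat 0.5°N, lon 144.5°E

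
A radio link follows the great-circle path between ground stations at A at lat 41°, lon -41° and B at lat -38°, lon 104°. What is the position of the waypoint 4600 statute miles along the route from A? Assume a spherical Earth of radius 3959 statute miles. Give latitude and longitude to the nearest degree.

From cos δ = sin φ₁ sin φ₂ + cos φ₁ cos φ₂ cos Δλ, the central angle is δ ≈ 2.671 rad (153.0°). The total great-circle distance is δ·R ≈ 2.671 × 3959 ≈ 10573 mi, so the target fraction is f = 4600/10573 ≈ 0.435.
Interpolate at f ≈ 0.435 with slerp weights a = sin((1−f)δ)/sin δ ≈ 2.199, b = sin(fδ)/sin δ ≈ 2.022.
p = a·p₁ + b·p₂ ≈ (0.867, 0.457, 0.198); φ = arcsin(p_z) ≈ 11.42°, λ = atan2(p_y, p_x) ≈ 27.79°.

≈ lat 11°, lon 28°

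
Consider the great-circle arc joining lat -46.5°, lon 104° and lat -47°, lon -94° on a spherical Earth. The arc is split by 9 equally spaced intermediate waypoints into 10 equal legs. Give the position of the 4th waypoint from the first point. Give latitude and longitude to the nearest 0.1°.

The haversine formula gives a central angle δ ≈ 1.487 rad (85.2°) between the endpoints.
Interpolate at f = 4/10 with slerp weights a = sin((1−f)δ)/sin δ ≈ 0.781, b = sin(fδ)/sin δ ≈ 0.562.
p = a·p₁ + b·p₂ ≈ (-0.157, 0.139, -0.978); φ = arcsin(p_z) ≈ -77.90°, λ = atan2(p_y, p_x) ≈ 138.41°.

≈ lat -77.9°, lon 138.4°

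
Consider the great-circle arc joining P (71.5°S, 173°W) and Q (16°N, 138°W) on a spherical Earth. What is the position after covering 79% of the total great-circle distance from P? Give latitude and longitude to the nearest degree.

≈ (3°S, 141°W)

Write both endpoints as unit vectors p₁, p₂ with components (cos φ cos λ, cos φ sin λ, sin φ).
The central angle between the endpoints is δ = arccos(p₁·p₂) ≈ 1.582 rad (90.7°).
Interpolate at f = 0.79 with slerp weights a = sin((1−f)δ)/sin δ ≈ 0.326, b = sin(fδ)/sin δ ≈ 0.949.
p = a·p₁ + b·p₂ ≈ (-0.781, -0.623, -0.048); φ = arcsin(p_z) ≈ -2.74°, λ = atan2(p_y, p_x) ≈ -141.41°.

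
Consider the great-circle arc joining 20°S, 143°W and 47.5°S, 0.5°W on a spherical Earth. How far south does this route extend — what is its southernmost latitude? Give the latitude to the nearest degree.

The great circle lies in the plane with unit normal n̂ = (p₁ × p₂)/|p₁ × p₂|.
Here n̂_z ≈ +0.399; the vertex latitude is φ_max = arccos|n̂_z| ≈ 66.5°.
Check via Clairaut: cos φ_max = |cos φ₁| · sin C = cos(20.0°)·sin(154.9°) ≈ 0.399, again giving ≈ 66.5°.

≈ 66°S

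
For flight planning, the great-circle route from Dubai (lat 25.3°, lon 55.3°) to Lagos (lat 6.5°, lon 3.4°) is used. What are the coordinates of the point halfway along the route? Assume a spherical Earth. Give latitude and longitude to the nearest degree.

The haversine formula gives a central angle δ ≈ 0.924 rad (52.9°) between the endpoints.
Interpolate at f = 1/2 with slerp weights a = sin((1−f)δ)/sin δ ≈ 0.559, b = sin(fδ)/sin δ ≈ 0.559.
p = a·p₁ + b·p₂ ≈ (0.841, 0.448, 0.302); φ = arcsin(p_z) ≈ 17.57°, λ = atan2(p_y, p_x) ≈ 28.04°.

≈ lat 18°, lon 28°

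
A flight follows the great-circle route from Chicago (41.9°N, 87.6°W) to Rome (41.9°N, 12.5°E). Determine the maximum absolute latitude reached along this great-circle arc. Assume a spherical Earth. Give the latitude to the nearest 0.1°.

The great circle lies in the plane with unit normal n̂ = (p₁ × p₂)/|p₁ × p₂|.
Here n̂_z ≈ +0.582; the vertex latitude is φ_max = arccos|n̂_z| ≈ 54.4°.

≈ 54.4°N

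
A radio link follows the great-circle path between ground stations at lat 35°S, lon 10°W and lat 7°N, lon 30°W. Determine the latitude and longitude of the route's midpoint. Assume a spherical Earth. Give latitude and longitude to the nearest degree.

Write both endpoints as unit vectors p₁, p₂ with components (cos φ cos λ, cos φ sin λ, sin φ).
The central angle between the endpoints is δ = arccos(p₁·p₂) ≈ 0.804 rad (46.0°).
Interpolate at f = 1/2 with slerp weights a = sin((1−f)δ)/sin δ ≈ 0.543, b = sin(fδ)/sin δ ≈ 0.543.
p = a·p₁ + b·p₂ ≈ (0.905, -0.347, -0.245); φ = arcsin(p_z) ≈ -14.21°, λ = atan2(p_y, p_x) ≈ -20.97°.

≈ lat 14°S, lon 21°W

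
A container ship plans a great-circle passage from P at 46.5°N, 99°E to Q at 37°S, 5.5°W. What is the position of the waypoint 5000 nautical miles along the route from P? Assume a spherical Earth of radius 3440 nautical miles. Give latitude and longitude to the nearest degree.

The haversine formula gives a central angle δ ≈ 2.182 rad (125.0°) between the endpoints. The total great-circle distance is δ·R ≈ 2.182 × 3440 ≈ 7507 nmi, so the target fraction is f = 5000/7507 ≈ 0.666.
Interpolate at f ≈ 0.666 with slerp weights a = sin((1−f)δ)/sin δ ≈ 0.814, b = sin(fδ)/sin δ ≈ 1.213.
p = a·p₁ + b·p₂ ≈ (0.877, 0.460, -0.140); φ = arcsin(p_z) ≈ -8.04°, λ = atan2(p_y, p_x) ≈ 27.70°.

≈ 8°S, 28°E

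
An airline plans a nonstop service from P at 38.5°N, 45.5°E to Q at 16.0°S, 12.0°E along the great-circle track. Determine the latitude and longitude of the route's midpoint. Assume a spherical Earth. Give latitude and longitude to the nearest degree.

≈ 12°N, 27°E

Write both endpoints as unit vectors p₁, p₂ with components (cos φ cos λ, cos φ sin λ, sin φ).
The central angle between the endpoints is δ = arccos(p₁·p₂) ≈ 1.098 rad (62.9°).
Interpolate at f = 1/2 with slerp weights a = sin((1−f)δ)/sin δ ≈ 0.586, b = sin(fδ)/sin δ ≈ 0.586.
p = a·p₁ + b·p₂ ≈ (0.873, 0.444, 0.203); φ = arcsin(p_z) ≈ 11.73°, λ = atan2(p_y, p_x) ≈ 26.98°.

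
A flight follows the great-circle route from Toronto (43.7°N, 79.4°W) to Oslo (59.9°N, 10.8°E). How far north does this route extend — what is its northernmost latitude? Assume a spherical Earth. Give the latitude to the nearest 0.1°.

The great circle lies in the plane with unit normal n̂ = (p₁ × p₂)/|p₁ × p₂|.
Here n̂_z ≈ +0.452; the vertex latitude is φ_max = arccos|n̂_z| ≈ 63.1°.
Check via Clairaut: cos φ_max = |cos φ₁| · sin C = cos(43.7°)·sin(38.7°) ≈ 0.452, again giving ≈ 63.1°.

≈ 63.1°N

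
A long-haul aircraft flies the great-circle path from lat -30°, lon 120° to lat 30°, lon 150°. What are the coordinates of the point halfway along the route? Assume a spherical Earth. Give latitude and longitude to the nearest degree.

≈ lat 0°, lon 135°

Convert each endpoint to a unit vector on the sphere (x = cos φ cos λ, y = cos φ sin λ, z = sin φ).
The central angle between the endpoints is δ = arccos(p₁·p₂) ≈ 1.160 rad (66.5°).
Interpolate at f = 1/2 with slerp weights a = sin((1−f)δ)/sin δ ≈ 0.598, b = sin(fδ)/sin δ ≈ 0.598.
p = a·p₁ + b·p₂ ≈ (-0.707, 0.707, 0.000); φ = arcsin(p_z) ≈ 0.00°, λ = atan2(p_y, p_x) ≈ 135.00°.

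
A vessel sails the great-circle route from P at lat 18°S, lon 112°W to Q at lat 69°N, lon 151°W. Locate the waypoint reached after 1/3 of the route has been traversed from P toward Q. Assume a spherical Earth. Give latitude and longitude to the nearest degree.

≈ lat 12°N, lon 119°W

Convert each endpoint to a unit vector on the sphere (x = cos φ cos λ, y = cos φ sin λ, z = sin φ).
The central angle between the endpoints is δ = arccos(p₁·p₂) ≈ 1.594 rad (91.4°).
Interpolate at f = 1/3 with slerp weights a = sin((1−f)δ)/sin δ ≈ 0.874, b = sin(fδ)/sin δ ≈ 0.507.
p = a·p₁ + b·p₂ ≈ (-0.470, -0.859, 0.203); φ = arcsin(p_z) ≈ 11.72°, λ = atan2(p_y, p_x) ≈ -118.71°.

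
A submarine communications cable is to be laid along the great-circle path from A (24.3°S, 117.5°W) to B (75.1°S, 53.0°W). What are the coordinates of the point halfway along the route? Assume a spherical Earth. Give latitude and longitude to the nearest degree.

≈ (53°S, 105°W)

Convert each endpoint to a unit vector on the sphere (x = cos φ cos λ, y = cos φ sin λ, z = sin φ).
The central angle between the endpoints is δ = arccos(p₁·p₂) ≈ 1.049 rad (60.1°).
Interpolate at f = 1/2 with slerp weights a = sin((1−f)δ)/sin δ ≈ 0.578, b = sin(fδ)/sin δ ≈ 0.578.
p = a·p₁ + b·p₂ ≈ (-0.154, -0.586, -0.796); φ = arcsin(p_z) ≈ -52.74°, λ = atan2(p_y, p_x) ≈ -104.71°.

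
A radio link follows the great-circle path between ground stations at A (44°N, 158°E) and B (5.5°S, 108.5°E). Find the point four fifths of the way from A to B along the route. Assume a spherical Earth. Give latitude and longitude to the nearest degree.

≈ (5°N, 116°E)

The haversine formula gives a central angle δ ≈ 1.161 rad (66.5°) between the endpoints.
Interpolate at f = 4/5 with slerp weights a = sin((1−f)δ)/sin δ ≈ 0.251, b = sin(fδ)/sin δ ≈ 0.873.
p = a·p₁ + b·p₂ ≈ (-0.443, 0.892, 0.091); φ = arcsin(p_z) ≈ 5.20°, λ = atan2(p_y, p_x) ≈ 116.42°.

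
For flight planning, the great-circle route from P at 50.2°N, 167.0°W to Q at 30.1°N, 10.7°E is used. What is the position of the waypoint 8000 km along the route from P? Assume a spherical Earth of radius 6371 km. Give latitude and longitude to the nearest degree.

Write both endpoints as unit vectors p₁, p₂ with components (cos φ cos λ, cos φ sin λ, sin φ).
The central angle between the endpoints is δ = arccos(p₁·p₂) ≈ 1.740 rad (99.7°). The total great-circle distance is δ·R ≈ 1.740 × 6371 ≈ 11083 km, so the target fraction is f = 8000/11083 ≈ 0.722.
Interpolate at f ≈ 0.722 with slerp weights a = sin((1−f)δ)/sin δ ≈ 0.472, b = sin(fδ)/sin δ ≈ 0.964.
p = a·p₁ + b·p₂ ≈ (0.526, 0.087, 0.846); φ = arcsin(p_z) ≈ 57.81°, λ = atan2(p_y, p_x) ≈ 9.40°.

≈ 58°N, 9°E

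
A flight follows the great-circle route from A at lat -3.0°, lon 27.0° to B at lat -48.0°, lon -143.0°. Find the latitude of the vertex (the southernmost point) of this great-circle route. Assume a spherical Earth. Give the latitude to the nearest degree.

≈ -82°

The great circle lies in the plane with unit normal n̂ = (p₁ × p₂)/|p₁ × p₂|.
Here n̂_z ≈ -0.148; the vertex latitude is φ_max = arccos|n̂_z| ≈ 81.5°.
Check via Clairaut: cos φ_max = |cos φ₁| · sin C = cos(3.0°)·sin(171.5°) ≈ 0.148, again giving ≈ 81.5°.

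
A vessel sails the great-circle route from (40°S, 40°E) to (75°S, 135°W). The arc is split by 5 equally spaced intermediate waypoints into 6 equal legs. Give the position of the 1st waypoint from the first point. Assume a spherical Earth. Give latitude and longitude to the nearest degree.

Convert each endpoint to a unit vector on the sphere (x = cos φ cos λ, y = cos φ sin λ, z = sin φ).
The central angle between the endpoints is δ = arccos(p₁·p₂) ≈ 1.134 rad (65.0°).
Interpolate at f = 1/6 with slerp weights a = sin((1−f)δ)/sin δ ≈ 0.894, b = sin(fδ)/sin δ ≈ 0.207.
p = a·p₁ + b·p₂ ≈ (0.487, 0.402, -0.775); φ = arcsin(p_z) ≈ -50.82°, λ = atan2(p_y, p_x) ≈ 39.58°.

≈ (51°S, 40°E)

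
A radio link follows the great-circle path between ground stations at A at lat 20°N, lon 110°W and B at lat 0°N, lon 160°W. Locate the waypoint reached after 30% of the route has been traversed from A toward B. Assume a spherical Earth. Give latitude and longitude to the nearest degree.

Convert each endpoint to a unit vector on the sphere (x = cos φ cos λ, y = cos φ sin λ, z = sin φ).
The central angle between the endpoints is δ = arccos(p₁·p₂) ≈ 0.922 rad (52.8°).
Interpolate at f = 0.30 with slerp weights a = sin((1−f)δ)/sin δ ≈ 0.755, b = sin(fδ)/sin δ ≈ 0.343.
p = a·p₁ + b·p₂ ≈ (-0.565, -0.784, 0.258); φ = arcsin(p_z) ≈ 14.96°, λ = atan2(p_y, p_x) ≈ -125.77°.

≈ lat 15°N, lon 126°W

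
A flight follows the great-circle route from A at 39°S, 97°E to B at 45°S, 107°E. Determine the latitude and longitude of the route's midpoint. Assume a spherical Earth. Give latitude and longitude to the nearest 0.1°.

≈ 42.1°S, 101.8°E

From cos δ = sin φ₁ sin φ₂ + cos φ₁ cos φ₂ cos Δλ, the central angle is δ ≈ 0.166 rad (9.5°).
Interpolate at f = 1/2 with slerp weights a = sin((1−f)δ)/sin δ ≈ 0.502, b = sin(fδ)/sin δ ≈ 0.502.
p = a·p₁ + b·p₂ ≈ (-0.151, 0.726, -0.671); φ = arcsin(p_z) ≈ -42.11°, λ = atan2(p_y, p_x) ≈ 101.76°.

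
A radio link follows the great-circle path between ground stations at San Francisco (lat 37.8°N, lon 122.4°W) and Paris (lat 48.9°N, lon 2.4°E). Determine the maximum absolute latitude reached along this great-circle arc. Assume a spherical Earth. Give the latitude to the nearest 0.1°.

The great circle lies in the plane with unit normal n̂ = (p₁ × p₂)/|p₁ × p₂|.
Here n̂_z ≈ +0.432; the vertex latitude is φ_max = arccos|n̂_z| ≈ 64.4°.
Check via Clairaut: cos φ_max = |cos φ₁| · sin C = cos(37.8°)·sin(33.2°) ≈ 0.432, again giving ≈ 64.4°.

≈ 64.4°N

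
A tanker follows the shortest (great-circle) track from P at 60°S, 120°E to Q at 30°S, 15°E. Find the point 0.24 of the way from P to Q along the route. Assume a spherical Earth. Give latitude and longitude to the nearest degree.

≈ 64°S, 84°E

Convert each endpoint to a unit vector on the sphere (x = cos φ cos λ, y = cos φ sin λ, z = sin φ).
The central angle between the endpoints is δ = arccos(p₁·p₂) ≈ 1.244 rad (71.3°).
Interpolate at f = 0.24 with slerp weights a = sin((1−f)δ)/sin δ ≈ 0.856, b = sin(fδ)/sin δ ≈ 0.311.
p = a·p₁ + b·p₂ ≈ (0.046, 0.440, -0.897); φ = arcsin(p_z) ≈ -63.72°, λ = atan2(p_y, p_x) ≈ 84.06°.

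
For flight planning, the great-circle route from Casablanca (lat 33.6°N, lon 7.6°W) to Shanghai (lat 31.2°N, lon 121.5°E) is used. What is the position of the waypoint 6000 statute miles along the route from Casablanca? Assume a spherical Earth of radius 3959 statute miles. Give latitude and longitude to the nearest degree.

≈ lat 40°N, lon 111°E

The haversine formula gives a central angle δ ≈ 1.734 rad (99.4°) between the endpoints. The total great-circle distance is δ·R ≈ 1.734 × 3959 ≈ 6866 mi, so the target fraction is f = 6000/6866 ≈ 0.874.
Interpolate at f ≈ 0.874 with slerp weights a = sin((1−f)δ)/sin δ ≈ 0.220, b = sin(fδ)/sin δ ≈ 1.012.
p = a·p₁ + b·p₂ ≈ (-0.271, 0.714, 0.646); φ = arcsin(p_z) ≈ 40.23°, λ = atan2(p_y, p_x) ≈ 110.77°.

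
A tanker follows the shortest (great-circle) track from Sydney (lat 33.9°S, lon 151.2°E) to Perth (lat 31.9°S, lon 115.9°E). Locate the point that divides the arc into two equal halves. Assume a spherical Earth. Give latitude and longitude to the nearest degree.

Convert each endpoint to a unit vector on the sphere (x = cos φ cos λ, y = cos φ sin λ, z = sin φ).
The central angle between the endpoints is δ = arccos(p₁·p₂) ≈ 0.516 rad (29.6°).
Interpolate at f = 1/2 with slerp weights a = sin((1−f)δ)/sin δ ≈ 0.517, b = sin(fδ)/sin δ ≈ 0.517.
p = a·p₁ + b·p₂ ≈ (-0.568, 0.602, -0.562); φ = arcsin(p_z) ≈ -34.17°, λ = atan2(p_y, p_x) ≈ 133.34°.

≈ lat 34°S, lon 133°E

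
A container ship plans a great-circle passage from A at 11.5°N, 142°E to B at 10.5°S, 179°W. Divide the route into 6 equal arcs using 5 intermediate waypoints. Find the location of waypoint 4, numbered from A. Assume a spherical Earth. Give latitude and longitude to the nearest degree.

Convert each endpoint to a unit vector on the sphere (x = cos φ cos λ, y = cos φ sin λ, z = sin φ).
The central angle between the endpoints is δ = arccos(p₁·p₂) ≈ 0.778 rad (44.6°).
Interpolate at f = 4/6 with slerp weights a = sin((1−f)δ)/sin δ ≈ 0.365, b = sin(fδ)/sin δ ≈ 0.706.
p = a·p₁ + b·p₂ ≈ (-0.976, 0.208, -0.056); φ = arcsin(p_z) ≈ -3.20°, λ = atan2(p_y, p_x) ≈ 167.96°.

≈ 3°S, 168°E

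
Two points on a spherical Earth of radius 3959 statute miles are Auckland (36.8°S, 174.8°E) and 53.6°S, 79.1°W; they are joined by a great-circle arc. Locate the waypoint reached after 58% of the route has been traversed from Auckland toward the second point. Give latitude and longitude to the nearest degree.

Write both endpoints as unit vectors p₁, p₂ with components (cos φ cos λ, cos φ sin λ, sin φ).
The central angle between the endpoints is δ = arccos(p₁·p₂) ≈ 1.213 rad (69.5°).
Interpolate at f = 0.58 with slerp weights a = sin((1−f)δ)/sin δ ≈ 0.521, b = sin(fδ)/sin δ ≈ 0.691.
p = a·p₁ + b·p₂ ≈ (-0.338, -0.365, -0.868); φ = arcsin(p_z) ≈ -60.20°, λ = atan2(p_y, p_x) ≈ -132.80°.

≈ 60°S, 133°W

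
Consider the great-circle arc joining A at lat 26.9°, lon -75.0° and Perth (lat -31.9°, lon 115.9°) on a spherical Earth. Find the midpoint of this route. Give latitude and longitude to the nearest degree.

≈ lat -24°, lon -145°

Convert each endpoint to a unit vector on the sphere (x = cos φ cos λ, y = cos φ sin λ, z = sin φ).
The central angle between the endpoints is δ = arccos(p₁·p₂) ≈ 2.954 rad (169.3°).
Interpolate at f = 1/2 with slerp weights a = sin((1−f)δ)/sin δ ≈ 5.351, b = sin(fδ)/sin δ ≈ 5.351.
p = a·p₁ + b·p₂ ≈ (-0.749, -0.523, -0.407); φ = arcsin(p_z) ≈ -24.00°, λ = atan2(p_y, p_x) ≈ -145.09°.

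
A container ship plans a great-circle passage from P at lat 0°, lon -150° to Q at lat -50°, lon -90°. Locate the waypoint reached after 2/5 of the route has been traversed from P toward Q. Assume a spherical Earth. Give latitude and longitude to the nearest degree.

≈ lat -23°, lon -132°

Write both endpoints as unit vectors p₁, p₂ with components (cos φ cos λ, cos φ sin λ, sin φ).
The central angle between the endpoints is δ = arccos(p₁·p₂) ≈ 1.244 rad (71.3°).
Interpolate at f = 2/5 with slerp weights a = sin((1−f)δ)/sin δ ≈ 0.717, b = sin(fδ)/sin δ ≈ 0.504.
p = a·p₁ + b·p₂ ≈ (-0.621, -0.682, -0.386); φ = arcsin(p_z) ≈ -22.71°, λ = atan2(p_y, p_x) ≈ -132.30°.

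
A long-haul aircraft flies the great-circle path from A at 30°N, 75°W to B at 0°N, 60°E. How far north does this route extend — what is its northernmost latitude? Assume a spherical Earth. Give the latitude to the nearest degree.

The great circle lies in the plane with unit normal n̂ = (p₁ × p₂)/|p₁ × p₂|.
Here n̂_z ≈ +0.775; the vertex latitude is φ_max = arccos|n̂_z| ≈ 39.2°.
Check via Clairaut: cos φ_max = |cos φ₁| · sin C = cos(30.0°)·sin(63.4°) ≈ 0.775, again giving ≈ 39.2°.

≈ 39°N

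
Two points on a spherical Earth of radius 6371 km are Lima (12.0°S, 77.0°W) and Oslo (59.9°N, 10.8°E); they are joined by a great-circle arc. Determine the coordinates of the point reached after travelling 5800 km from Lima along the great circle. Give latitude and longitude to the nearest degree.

Write both endpoints as unit vectors p₁, p₂ with components (cos φ cos λ, cos φ sin λ, sin φ).
The central angle between the endpoints is δ = arccos(p₁·p₂) ≈ 1.733 rad (99.3°). The total great-circle distance is δ·R ≈ 1.733 × 6371 ≈ 11038 km, so the target fraction is f = 5800/11038 ≈ 0.525.
Interpolate at f ≈ 0.525 with slerp weights a = sin((1−f)δ)/sin δ ≈ 0.742, b = sin(fδ)/sin δ ≈ 0.800.
p = a·p₁ + b·p₂ ≈ (0.558, -0.632, 0.538); φ = arcsin(p_z) ≈ 32.54°, λ = atan2(p_y, p_x) ≈ -48.60°.

≈ (33°N, 49°W)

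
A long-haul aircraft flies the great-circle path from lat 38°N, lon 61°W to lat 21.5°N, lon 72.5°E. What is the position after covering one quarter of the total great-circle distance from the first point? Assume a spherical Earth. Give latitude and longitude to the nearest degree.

Convert each endpoint to a unit vector on the sphere (x = cos φ cos λ, y = cos φ sin λ, z = sin φ).
The central angle between the endpoints is δ = arccos(p₁·p₂) ≈ 1.854 rad (106.2°).
Interpolate at f = 1/4 with slerp weights a = sin((1−f)δ)/sin δ ≈ 1.024, b = sin(fδ)/sin δ ≈ 0.465.
p = a·p₁ + b·p₂ ≈ (0.522, -0.293, 0.801); φ = arcsin(p_z) ≈ 53.25°, λ = atan2(p_y, p_x) ≈ -29.32°.

≈ lat 53°N, lon 29°W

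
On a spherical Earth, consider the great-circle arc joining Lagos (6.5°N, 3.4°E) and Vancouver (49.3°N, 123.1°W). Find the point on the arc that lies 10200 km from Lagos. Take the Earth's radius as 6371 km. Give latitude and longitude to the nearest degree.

≈ 56°N, 99°W

Write both endpoints as unit vectors p₁, p₂ with components (cos φ cos λ, cos φ sin λ, sin φ).
The central angle between the endpoints is δ = arccos(p₁·p₂) ≈ 1.875 rad (107.4°). The total great-circle distance is δ·R ≈ 1.875 × 6371 ≈ 11946 km, so the target fraction is f = 10200/11946 ≈ 0.854.
Interpolate at f ≈ 0.854 with slerp weights a = sin((1−f)δ)/sin δ ≈ 0.284, b = sin(fδ)/sin δ ≈ 1.048.
p = a·p₁ + b·p₂ ≈ (-0.092, -0.556, 0.826); φ = arcsin(p_z) ≈ 55.73°, λ = atan2(p_y, p_x) ≈ -99.38°.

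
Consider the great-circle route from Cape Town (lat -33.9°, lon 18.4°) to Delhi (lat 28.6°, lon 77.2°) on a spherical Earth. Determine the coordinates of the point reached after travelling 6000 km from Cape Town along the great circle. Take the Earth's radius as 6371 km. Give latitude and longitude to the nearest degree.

Convert each endpoint to a unit vector on the sphere (x = cos φ cos λ, y = cos φ sin λ, z = sin φ).
The central angle between the endpoints is δ = arccos(p₁·p₂) ≈ 1.460 rad (83.7°). The total great-circle distance is δ·R ≈ 1.460 × 6371 ≈ 9302 km, so the target fraction is f = 6000/9302 ≈ 0.645.
Interpolate at f ≈ 0.645 with slerp weights a = sin((1−f)δ)/sin δ ≈ 0.498, b = sin(fδ)/sin δ ≈ 0.814.
p = a·p₁ + b·p₂ ≈ (0.551, 0.827, 0.111); φ = arcsin(p_z) ≈ 6.40°, λ = atan2(p_y, p_x) ≈ 56.34°.

≈ lat 6°, lon 56°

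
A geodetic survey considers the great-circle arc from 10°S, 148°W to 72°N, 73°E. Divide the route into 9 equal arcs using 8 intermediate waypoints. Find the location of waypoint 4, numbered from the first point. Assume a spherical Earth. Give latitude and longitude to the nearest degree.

≈ 39°N, 161°W

Write both endpoints as unit vectors p₁, p₂ with components (cos φ cos λ, cos φ sin λ, sin φ).
The central angle between the endpoints is δ = arccos(p₁·p₂) ≈ 1.977 rad (113.3°).
Interpolate at f = 4/9 with slerp weights a = sin((1−f)δ)/sin δ ≈ 0.969, b = sin(fδ)/sin δ ≈ 0.838.
p = a·p₁ + b·p₂ ≈ (-0.734, -0.258, 0.629); φ = arcsin(p_z) ≈ 38.95°, λ = atan2(p_y, p_x) ≈ -160.62°.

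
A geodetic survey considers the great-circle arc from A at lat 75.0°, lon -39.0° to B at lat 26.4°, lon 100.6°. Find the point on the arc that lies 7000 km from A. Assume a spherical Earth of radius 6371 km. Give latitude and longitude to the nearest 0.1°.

From cos δ = sin φ₁ sin φ₂ + cos φ₁ cos φ₂ cos Δλ, the central angle is δ ≈ 1.315 rad (75.3°). The total great-circle distance is δ·R ≈ 1.315 × 6371 ≈ 8378 km, so the target fraction is f = 7000/8378 ≈ 0.835.
Interpolate at f ≈ 0.835 with slerp weights a = sin((1−f)δ)/sin δ ≈ 0.222, b = sin(fδ)/sin δ ≈ 0.921.
p = a·p₁ + b·p₂ ≈ (-0.107, 0.774, 0.624); φ = arcsin(p_z) ≈ 38.58°, λ = atan2(p_y, p_x) ≈ 97.87°.

≈ lat 38.6°, lon 97.9°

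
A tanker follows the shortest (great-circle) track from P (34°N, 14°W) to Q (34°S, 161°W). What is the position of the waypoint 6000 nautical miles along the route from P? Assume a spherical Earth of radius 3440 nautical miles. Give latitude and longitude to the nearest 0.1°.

The haversine formula gives a central angle δ ≈ 2.666 rad (152.8°) between the endpoints. The total great-circle distance is δ·R ≈ 2.666 × 3440 ≈ 9172 nmi, so the target fraction is f = 6000/9172 ≈ 0.654.
Interpolate at f ≈ 0.654 with slerp weights a = sin((1−f)δ)/sin δ ≈ 1.741, b = sin(fδ)/sin δ ≈ 2.152.
p = a·p₁ + b·p₂ ≈ (-0.287, -0.930, -0.230); φ = arcsin(p_z) ≈ -13.29°, λ = atan2(p_y, p_x) ≈ -107.12°.

≈ (13.3°S, 107.1°W)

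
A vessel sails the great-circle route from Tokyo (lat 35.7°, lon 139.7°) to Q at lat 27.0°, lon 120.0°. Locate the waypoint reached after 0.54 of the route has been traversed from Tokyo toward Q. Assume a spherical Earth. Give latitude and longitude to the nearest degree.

The haversine formula gives a central angle δ ≈ 0.330 rad (18.9°) between the endpoints.
Interpolate at f = 0.54 with slerp weights a = sin((1−f)δ)/sin δ ≈ 0.467, b = sin(fδ)/sin δ ≈ 0.547.
p = a·p₁ + b·p₂ ≈ (-0.533, 0.667, 0.521); φ = arcsin(p_z) ≈ 31.38°, λ = atan2(p_y, p_x) ≈ 128.61°.

≈ lat 31°, lon 129°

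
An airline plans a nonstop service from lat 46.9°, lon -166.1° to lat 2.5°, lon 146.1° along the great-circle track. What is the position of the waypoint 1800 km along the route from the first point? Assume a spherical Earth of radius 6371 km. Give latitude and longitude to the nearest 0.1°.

From cos δ = sin φ₁ sin φ₂ + cos φ₁ cos φ₂ cos Δλ, the central angle is δ ≈ 1.058 rad (60.6°). The total great-circle distance is δ·R ≈ 1.058 × 6371 ≈ 6742 km, so the target fraction is f = 1800/6742 ≈ 0.267.
Interpolate at f ≈ 0.267 with slerp weights a = sin((1−f)δ)/sin δ ≈ 0.803, b = sin(fδ)/sin δ ≈ 0.320.
p = a·p₁ + b·p₂ ≈ (-0.798, 0.046, 0.601); φ = arcsin(p_z) ≈ 36.91°, λ = atan2(p_y, p_x) ≈ 176.68°.

≈ lat 36.9°, lon 176.7°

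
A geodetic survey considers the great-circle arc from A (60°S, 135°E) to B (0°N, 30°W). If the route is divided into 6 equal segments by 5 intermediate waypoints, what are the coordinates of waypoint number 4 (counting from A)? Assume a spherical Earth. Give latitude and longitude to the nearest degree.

The haversine formula gives a central angle δ ≈ 2.075 rad (118.9°) between the endpoints.
Interpolate at f = 4/6 with slerp weights a = sin((1−f)δ)/sin δ ≈ 0.728, b = sin(fδ)/sin δ ≈ 1.122.
p = a·p₁ + b·p₂ ≈ (0.714, -0.303, -0.631); φ = arcsin(p_z) ≈ -39.11°, λ = atan2(p_y, p_x) ≈ -23.02°.

≈ (39°S, 23°W)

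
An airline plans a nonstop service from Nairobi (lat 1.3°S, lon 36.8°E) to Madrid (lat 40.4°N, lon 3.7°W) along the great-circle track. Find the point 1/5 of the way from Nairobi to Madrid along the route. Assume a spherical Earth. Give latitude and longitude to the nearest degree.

≈ lat 8°N, lon 30°E

From cos δ = sin φ₁ sin φ₂ + cos φ₁ cos φ₂ cos Δλ, the central angle is δ ≈ 0.971 rad (55.7°).
Interpolate at f = 1/5 with slerp weights a = sin((1−f)δ)/sin δ ≈ 0.849, b = sin(fδ)/sin δ ≈ 0.234.
p = a·p₁ + b·p₂ ≈ (0.858, 0.497, 0.132); φ = arcsin(p_z) ≈ 7.60°, λ = atan2(p_y, p_x) ≈ 30.10°.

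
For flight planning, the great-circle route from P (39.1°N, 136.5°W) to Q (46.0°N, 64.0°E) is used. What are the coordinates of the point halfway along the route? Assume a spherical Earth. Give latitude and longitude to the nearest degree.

≈ (79°N, 161°E)

Convert each endpoint to a unit vector on the sphere (x = cos φ cos λ, y = cos φ sin λ, z = sin φ).
The central angle between the endpoints is δ = arccos(p₁·p₂) ≈ 1.622 rad (92.9°).
Interpolate at f = 1/2 with slerp weights a = sin((1−f)δ)/sin δ ≈ 0.726, b = sin(fδ)/sin δ ≈ 0.726.
p = a·p₁ + b·p₂ ≈ (-0.188, 0.065, 0.980); φ = arcsin(p_z) ≈ 78.54°, λ = atan2(p_y, p_x) ≈ 160.77°.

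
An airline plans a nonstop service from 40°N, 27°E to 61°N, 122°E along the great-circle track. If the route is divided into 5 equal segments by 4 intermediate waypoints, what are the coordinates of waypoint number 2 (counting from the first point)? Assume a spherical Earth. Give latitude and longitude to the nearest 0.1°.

≈ 57.0°N, 51.3°E

Write both endpoints as unit vectors p₁, p₂ with components (cos φ cos λ, cos φ sin λ, sin φ).
The central angle between the endpoints is δ = arccos(p₁·p₂) ≈ 1.012 rad (58.0°).
Interpolate at f = 2/5 with slerp weights a = sin((1−f)δ)/sin δ ≈ 0.673, b = sin(fδ)/sin δ ≈ 0.465.
p = a·p₁ + b·p₂ ≈ (0.340, 0.425, 0.839); φ = arcsin(p_z) ≈ 57.02°, λ = atan2(p_y, p_x) ≈ 51.34°.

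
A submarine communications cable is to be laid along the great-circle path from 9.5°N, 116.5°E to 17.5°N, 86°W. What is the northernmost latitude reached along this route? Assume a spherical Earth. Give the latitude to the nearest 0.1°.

The great circle lies in the plane with unit normal n̂ = (p₁ × p₂)/|p₁ × p₂|.
Here n̂_z ≈ +0.628; the vertex latitude is φ_max = arccos|n̂_z| ≈ 51.1°.

≈ 51.1°N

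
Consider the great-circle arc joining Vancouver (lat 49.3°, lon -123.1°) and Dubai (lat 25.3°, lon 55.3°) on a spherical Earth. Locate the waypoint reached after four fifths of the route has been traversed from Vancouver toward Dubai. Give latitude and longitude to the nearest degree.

Write both endpoints as unit vectors p₁, p₂ with components (cos φ cos λ, cos φ sin λ, sin φ).
The central angle between the endpoints is δ = arccos(p₁·p₂) ≈ 1.839 rad (105.4°).
Interpolate at f = 4/5 with slerp weights a = sin((1−f)δ)/sin δ ≈ 0.373, b = sin(fδ)/sin δ ≈ 1.032.
p = a·p₁ + b·p₂ ≈ (0.398, 0.563, 0.724); φ = arcsin(p_z) ≈ 46.37°, λ = atan2(p_y, p_x) ≈ 54.74°.

≈ lat 46°, lon 55°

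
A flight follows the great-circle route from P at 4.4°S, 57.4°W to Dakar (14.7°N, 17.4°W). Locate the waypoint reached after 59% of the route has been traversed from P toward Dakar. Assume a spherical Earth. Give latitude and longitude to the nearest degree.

From cos δ = sin φ₁ sin φ₂ + cos φ₁ cos φ₂ cos Δλ, the central angle is δ ≈ 0.768 rad (44.0°).
Interpolate at f = 0.59 with slerp weights a = sin((1−f)δ)/sin δ ≈ 0.446, b = sin(fδ)/sin δ ≈ 0.630.
p = a·p₁ + b·p₂ ≈ (0.821, -0.557, 0.126); φ = arcsin(p_z) ≈ 7.22°, λ = atan2(p_y, p_x) ≈ -34.14°.

≈ 7°N, 34°W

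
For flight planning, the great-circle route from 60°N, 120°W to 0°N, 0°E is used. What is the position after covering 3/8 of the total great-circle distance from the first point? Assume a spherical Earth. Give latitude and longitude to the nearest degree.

The haversine formula gives a central angle δ ≈ 1.823 rad (104.5°) between the endpoints.
Interpolate at f = 3/8 with slerp weights a = sin((1−f)δ)/sin δ ≈ 0.938, b = sin(fδ)/sin δ ≈ 0.652.
p = a·p₁ + b·p₂ ≈ (0.418, -0.406, 0.813); φ = arcsin(p_z) ≈ 54.35°, λ = atan2(p_y, p_x) ≈ -44.19°.

≈ 54°N, 44°W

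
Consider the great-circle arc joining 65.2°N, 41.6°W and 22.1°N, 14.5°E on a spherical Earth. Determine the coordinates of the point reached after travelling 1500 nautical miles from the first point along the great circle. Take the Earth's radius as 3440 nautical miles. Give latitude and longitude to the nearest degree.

Convert each endpoint to a unit vector on the sphere (x = cos φ cos λ, y = cos φ sin λ, z = sin φ).
The central angle between the endpoints is δ = arccos(p₁·p₂) ≈ 0.978 rad (56.1°). The total great-circle distance is δ·R ≈ 0.978 × 3440 ≈ 3366 nmi, so the target fraction is f = 1500/3366 ≈ 0.446.
Interpolate at f ≈ 0.446 with slerp weights a = sin((1−f)δ)/sin δ ≈ 0.622, b = sin(fδ)/sin δ ≈ 0.509.
p = a·p₁ + b·p₂ ≈ (0.652, -0.055, 0.756); φ = arcsin(p_z) ≈ 49.14°, λ = atan2(p_y, p_x) ≈ -4.84°.

≈ 49°N, 5°W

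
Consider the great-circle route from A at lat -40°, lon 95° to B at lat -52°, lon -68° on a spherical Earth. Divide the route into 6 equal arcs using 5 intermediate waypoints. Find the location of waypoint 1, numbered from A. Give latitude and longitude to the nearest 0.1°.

Write both endpoints as unit vectors p₁, p₂ with components (cos φ cos λ, cos φ sin λ, sin φ).
The central angle between the endpoints is δ = arccos(p₁·p₂) ≈ 1.515 rad (86.8°).
Interpolate at f = 1/6 with slerp weights a = sin((1−f)δ)/sin δ ≈ 0.954, b = sin(fδ)/sin δ ≈ 0.250.
p = a·p₁ + b·p₂ ≈ (-0.006, 0.585, -0.811); φ = arcsin(p_z) ≈ -54.16°, λ = atan2(p_y, p_x) ≈ 90.59°.

≈ lat -54.2°, lon 90.6°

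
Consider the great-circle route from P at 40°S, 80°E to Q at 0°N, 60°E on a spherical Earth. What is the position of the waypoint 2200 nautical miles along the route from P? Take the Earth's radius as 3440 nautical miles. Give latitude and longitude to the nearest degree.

Convert each endpoint to a unit vector on the sphere (x = cos φ cos λ, y = cos φ sin λ, z = sin φ).
The central angle between the endpoints is δ = arccos(p₁·p₂) ≈ 0.767 rad (44.0°). The total great-circle distance is δ·R ≈ 0.767 × 3440 ≈ 2639 nmi, so the target fraction is f = 2200/2639 ≈ 0.834.
Interpolate at f ≈ 0.834 with slerp weights a = sin((1−f)δ)/sin δ ≈ 0.183, b = sin(fδ)/sin δ ≈ 0.860.
p = a·p₁ + b·p₂ ≈ (0.454, 0.883, -0.118); φ = arcsin(p_z) ≈ -6.77°, λ = atan2(p_y, p_x) ≈ 62.77°.

≈ 7°S, 63°E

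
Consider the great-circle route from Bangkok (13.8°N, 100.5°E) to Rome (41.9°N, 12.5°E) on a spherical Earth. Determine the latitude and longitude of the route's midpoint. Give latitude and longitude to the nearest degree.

Write both endpoints as unit vectors p₁, p₂ with components (cos φ cos λ, cos φ sin λ, sin φ).
The central angle between the endpoints is δ = arccos(p₁·p₂) ≈ 1.385 rad (79.4°).
Interpolate at f = 1/2 with slerp weights a = sin((1−f)δ)/sin δ ≈ 0.650, b = sin(fδ)/sin δ ≈ 0.650.
p = a·p₁ + b·p₂ ≈ (0.357, 0.725, 0.589); φ = arcsin(p_z) ≈ 36.08°, λ = atan2(p_y, p_x) ≈ 63.78°.

≈ (36°N, 64°E)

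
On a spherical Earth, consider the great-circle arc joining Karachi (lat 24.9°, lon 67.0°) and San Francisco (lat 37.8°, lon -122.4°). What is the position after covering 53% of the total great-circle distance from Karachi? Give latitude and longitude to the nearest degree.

≈ lat 82°, lon 131°

Convert each endpoint to a unit vector on the sphere (x = cos φ cos λ, y = cos φ sin λ, z = sin φ).
The central angle between the endpoints is δ = arccos(p₁·p₂) ≈ 2.036 rad (116.7°).
Interpolate at f = 0.53 with slerp weights a = sin((1−f)δ)/sin δ ≈ 0.915, b = sin(fδ)/sin δ ≈ 0.987.
p = a·p₁ + b·p₂ ≈ (-0.093, 0.106, 0.990); φ = arcsin(p_z) ≈ 81.89°, λ = atan2(p_y, p_x) ≈ 131.50°.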